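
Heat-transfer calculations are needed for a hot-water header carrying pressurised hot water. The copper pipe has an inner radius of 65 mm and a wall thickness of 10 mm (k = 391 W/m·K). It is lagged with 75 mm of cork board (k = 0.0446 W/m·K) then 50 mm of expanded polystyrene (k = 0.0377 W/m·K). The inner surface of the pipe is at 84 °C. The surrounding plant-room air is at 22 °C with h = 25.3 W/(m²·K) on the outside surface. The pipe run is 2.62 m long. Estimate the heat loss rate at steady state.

For a radial system each layer contributes R = ln(r_out/r_in)/(2πkL); films add R = 1/(hA).
R_copper pipe wall = ln(75/65)/(2π×391×2.62) = 2.223×10^-5 K/W
R_cork board = ln(150/75)/(2π×0.0446×2.62) = 0.9441 K/W
R_expanded polystyrene = ln(200/150)/(2π×0.0377×2.62) = 0.4635 K/W
R_outer film = 1/(h_o·2πr_oL) = 1/(25.3×2π×0.2×2.62) = 0.01201 K/W
R_total = 1.42 K/W
Q = ΔT/R_total = 62/1.42

Q ≈ 43.7 W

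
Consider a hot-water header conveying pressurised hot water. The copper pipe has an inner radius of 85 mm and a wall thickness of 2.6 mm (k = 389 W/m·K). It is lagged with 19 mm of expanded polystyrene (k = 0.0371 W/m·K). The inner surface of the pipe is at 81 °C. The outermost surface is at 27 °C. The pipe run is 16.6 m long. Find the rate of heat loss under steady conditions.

Q ≈ 1060 W

Cylindrical conduction, so R = ln(r₂/r₁)/(2πkL) per layer, in series:
R_copper pipe wall = ln(87.6/85)/(2π×389×16.6) = 7.426×10^-7 K/W
R_expanded polystyrene = ln(106.6/87.6)/(2π×0.0371×16.6) = 0.05073 K/W
R_total = 0.05073 K/W
Q = ΔT/R_total = 54/0.05073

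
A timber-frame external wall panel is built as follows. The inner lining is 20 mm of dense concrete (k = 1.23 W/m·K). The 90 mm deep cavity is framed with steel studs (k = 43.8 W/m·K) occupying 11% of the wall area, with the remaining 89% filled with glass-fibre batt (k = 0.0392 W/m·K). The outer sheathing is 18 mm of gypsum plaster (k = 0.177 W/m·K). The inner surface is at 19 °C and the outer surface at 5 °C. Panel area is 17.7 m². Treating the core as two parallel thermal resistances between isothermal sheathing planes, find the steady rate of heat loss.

Q ≈ 1820 W

Sheathing layers in series; stud and cavity paths in parallel between them.
R_inner = 0.02/(1.23×17.7) = 9.187×10^-4 K/W
R_stud  = 0.09/(43.8×0.11×17.7) = 0.001055 K/W
R_cav   = 0.09/(0.0392×0.89×17.7) = 0.1457 K/W
1/R_core = 1/R_stud + 1/R_cav → R_core = 0.001048 K/W
R_outer = 0.018/(0.177×17.7) = 0.005745 K/W
R_total = 0.007712 K/W
Q = ΔT/R_total = 14/0.007712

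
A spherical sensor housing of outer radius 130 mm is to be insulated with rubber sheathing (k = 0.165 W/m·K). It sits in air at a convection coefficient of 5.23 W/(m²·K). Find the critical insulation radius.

r_cr ≈ 63.1 mm

For a sphere r_cr = 2k/h = 2×0.165/5.23
r_cr = 63.1 mm; since the bare radius (130 mm) is above r_cr, any added insulation will reduce heat loss.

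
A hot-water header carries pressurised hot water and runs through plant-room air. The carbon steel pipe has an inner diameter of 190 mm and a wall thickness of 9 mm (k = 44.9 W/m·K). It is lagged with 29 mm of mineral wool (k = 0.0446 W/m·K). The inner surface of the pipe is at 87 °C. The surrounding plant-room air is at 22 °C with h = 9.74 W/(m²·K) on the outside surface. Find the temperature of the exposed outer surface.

T ≈ 30 °C

For a radial system each layer contributes R = ln(r_out/r_in)/(2πkL); films add R = 1/(hA).
R_carbon steel pipe wall = ln(104/95)/(2π×44.9×1) = 3.208×10^-4 K/W
R_mineral wool = ln(133/104)/(2π×0.0446×1) = 0.8777 K/W
R_outer film = 1/(h_o·2πr_oL) = 1/(9.74×2π×0.133×1) = 0.1229 K/W
R_total = 1.001 K/W
Q = ΔT/R_total = 65/1.001
Q = 64.9 W/m
T_interface = T_inner − Q·ΣR(inner→interface) = 87 − 64.9×0.878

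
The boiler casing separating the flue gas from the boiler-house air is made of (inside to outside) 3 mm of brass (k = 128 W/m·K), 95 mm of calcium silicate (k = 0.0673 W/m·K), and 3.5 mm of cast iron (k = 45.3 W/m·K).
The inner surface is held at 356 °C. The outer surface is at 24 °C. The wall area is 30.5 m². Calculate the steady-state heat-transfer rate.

Using the resistance-network approach (series):
R_brass = L/(kA) = 0.003/(128×30.5) = 7.684×10^-7 K/W
R_calcium silicate = L/(kA) = 0.095/(0.0673×30.5) = 0.04628 K/W
R_cast iron = L/(kA) = 0.0035/(45.3×30.5) = 2.533×10^-6 K/W
R_total = 0.04628 K/W
Q = ΔT / R_total = 332 / 0.04628

Q ≈ 7170 W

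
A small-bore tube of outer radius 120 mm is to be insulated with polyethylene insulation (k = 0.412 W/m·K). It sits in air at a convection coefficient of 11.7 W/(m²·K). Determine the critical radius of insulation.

r_cr ≈ 35.2 mm

For a cylinder r_cr = k/h = 0.412/11.7
r_cr = 35.2 mm; since the bare radius (120 mm) is above r_cr, any added insulation will reduce heat loss.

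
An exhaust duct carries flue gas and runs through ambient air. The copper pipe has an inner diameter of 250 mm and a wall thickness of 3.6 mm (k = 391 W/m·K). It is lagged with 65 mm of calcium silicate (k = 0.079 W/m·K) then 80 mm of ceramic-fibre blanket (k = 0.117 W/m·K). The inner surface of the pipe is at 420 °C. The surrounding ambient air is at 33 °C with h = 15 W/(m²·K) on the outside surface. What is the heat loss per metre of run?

Treating each annulus and film as a series resistance:
R_copper pipe wall = ln(128.6/125)/(2π×391×1) = 1.156×10^-5 K/W
R_calcium silicate = ln(193.6/128.6)/(2π×0.079×1) = 0.8242 K/W
R_ceramic-fibre blanket = ln(273.6/193.6)/(2π×0.117×1) = 0.4705 K/W
R_outer film = 1/(h_o·2πr_oL) = 1/(15×2π×0.2736×1) = 0.03878 K/W
R_total = 1.333 K/W
Q = ΔT/R_total = 387/1.333

q′ ≈ 290 W/m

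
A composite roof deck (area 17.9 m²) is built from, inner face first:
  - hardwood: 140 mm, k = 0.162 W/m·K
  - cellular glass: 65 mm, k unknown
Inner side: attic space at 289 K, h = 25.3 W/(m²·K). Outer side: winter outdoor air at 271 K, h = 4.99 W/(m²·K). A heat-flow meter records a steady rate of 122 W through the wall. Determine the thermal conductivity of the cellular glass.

Series thermal resistances:
R_inner film = 1/(h_i·A) = 1/(25.3×17.9) = 0.002208 K/W
R_hardwood = L/(kA) = 0.14/(0.162×17.9) = 0.04828 K/W
R_outer film = 1/(h_o·A) = 1/(4.99×17.9) = 0.0112 K/W
Sum of known resistances R_other = 0.06168 K/W
Total R = ΔT/Q = 18/122 = 0.1475 K/W
R_cellular glass = R_total − R_other = 0.08586 K/W
k = L/(R·A) = 0.065/(0.08586×17.9)

k ≈ 0.0423 W/(m·K)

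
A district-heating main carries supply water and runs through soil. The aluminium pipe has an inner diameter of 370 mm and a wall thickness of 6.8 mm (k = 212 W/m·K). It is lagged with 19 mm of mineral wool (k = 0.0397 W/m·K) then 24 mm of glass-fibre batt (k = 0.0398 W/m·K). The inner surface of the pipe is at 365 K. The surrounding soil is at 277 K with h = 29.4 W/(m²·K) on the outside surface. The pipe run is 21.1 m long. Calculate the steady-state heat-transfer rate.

Radial resistances (cylindrical: R_cond = ln(r_o/r_i)/(2πkL), R_conv = 1/(h·2πrL)):
R_aluminium pipe wall = ln(191.8/185)/(2π×212×21.1) = 1.284×10^-6 K/W
R_mineral wool = ln(210.8/191.8)/(2π×0.0397×21.1) = 0.01795 K/W
R_glass-fibre batt = ln(234.8/210.8)/(2π×0.0398×21.1) = 0.02043 K/W
R_outer film = 1/(h_o·2πr_oL) = 1/(29.4×2π×0.2348×21.1) = 0.001093 K/W
R_total = 0.03948 K/W
Q = ΔT/R_total = 88/0.03948

Q ≈ 2230 W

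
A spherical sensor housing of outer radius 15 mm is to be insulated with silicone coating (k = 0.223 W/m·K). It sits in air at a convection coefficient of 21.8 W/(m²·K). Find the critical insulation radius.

r_cr ≈ 20.5 mm

For a sphere r_cr = 2k/h = 2×0.223/21.8
r_cr = 20.5 mm; since the bare radius (15 mm) is below r_cr, adding a thin layer of insulation will *increase* heat loss.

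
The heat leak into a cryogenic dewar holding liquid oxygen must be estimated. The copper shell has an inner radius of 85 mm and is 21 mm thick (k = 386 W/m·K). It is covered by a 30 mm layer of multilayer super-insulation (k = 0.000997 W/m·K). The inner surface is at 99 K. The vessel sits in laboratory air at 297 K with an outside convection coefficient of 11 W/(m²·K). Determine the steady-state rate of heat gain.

Each spherical layer contributes R = (1/r_i − 1/r_o)/(4πk):
R_copper shell = (1/0.085 − 1/0.106)/(4π×386) = 4.805×10^-4 K/W
R_multilayer super-insulation = (1/0.106 − 1/0.136)/(4π×0.000997) = 166.1 K/W
R_outer film = 1/(h·4πr_o²) = 1/(11×4π×0.136²) = 0.3911 K/W
R_total = 166.5 K/W
Q = ΔT/R_total = 198/166.5

Q ≈ 1.19 W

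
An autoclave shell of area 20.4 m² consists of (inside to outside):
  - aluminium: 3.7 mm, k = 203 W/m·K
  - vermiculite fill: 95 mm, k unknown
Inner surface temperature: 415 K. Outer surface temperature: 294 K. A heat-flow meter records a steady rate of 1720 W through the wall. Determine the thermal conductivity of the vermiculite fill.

Using the resistance-network approach (series):
R_aluminium = L/(kA) = 0.0037/(203×20.4) = 8.935×10^-7 K/W
Sum of known resistances R_other = 8.935×10^-7 K/W
Total R = ΔT/Q = 121/1720 = 0.07035 K/W
R_vermiculite fill = R_total − R_other = 0.07035 K/W
k = L/(R·A) = 0.095/(0.07035×20.4)

k ≈ 0.0662 W/(m·K)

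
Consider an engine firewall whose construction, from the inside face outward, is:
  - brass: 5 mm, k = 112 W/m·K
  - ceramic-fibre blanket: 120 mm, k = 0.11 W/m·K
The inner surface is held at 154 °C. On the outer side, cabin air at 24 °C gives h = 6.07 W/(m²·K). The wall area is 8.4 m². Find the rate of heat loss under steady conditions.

Thermal resistances in series:
R_brass = L/(kA) = 0.005/(112×8.4) = 5.315×10^-6 K/W
R_ceramic-fibre blanket = L/(kA) = 0.12/(0.11×8.4) = 0.1299 K/W
R_outer film = 1/(h_o·A) = 1/(6.07×8.4) = 0.01961 K/W
R_total = 0.1495 K/W
Q = ΔT / R_total = 130 / 0.1495

Q ≈ 870 W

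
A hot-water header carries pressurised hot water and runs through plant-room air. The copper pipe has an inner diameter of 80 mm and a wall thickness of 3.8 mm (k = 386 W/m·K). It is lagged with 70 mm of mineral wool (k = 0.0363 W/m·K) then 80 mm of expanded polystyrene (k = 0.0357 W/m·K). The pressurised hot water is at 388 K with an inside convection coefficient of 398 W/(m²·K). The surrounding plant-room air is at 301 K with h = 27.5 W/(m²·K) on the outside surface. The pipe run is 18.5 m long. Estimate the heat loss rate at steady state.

Cylindrical conduction, so R = ln(r₂/r₁)/(2πkL) per layer, in series:
R_inner film = 1/(h_i·2πr₁L) = 1/(398×2π×0.04×18.5) = 5.404×10^-4 K/W
R_copper pipe wall = ln(43.8/40)/(2π×386×18.5) = 2.023×10^-6 K/W
R_mineral wool = ln(113.8/43.8)/(2π×0.0363×18.5) = 0.2263 K/W
R_expanded polystyrene = ln(193.8/113.8)/(2π×0.0357×18.5) = 0.1283 K/W
R_outer film = 1/(h_o·2πr_oL) = 1/(27.5×2π×0.1938×18.5) = 0.001614 K/W
R_total = 0.3567 K/W
Q = ΔT/R_total = 87/0.3567

Q ≈ 244 W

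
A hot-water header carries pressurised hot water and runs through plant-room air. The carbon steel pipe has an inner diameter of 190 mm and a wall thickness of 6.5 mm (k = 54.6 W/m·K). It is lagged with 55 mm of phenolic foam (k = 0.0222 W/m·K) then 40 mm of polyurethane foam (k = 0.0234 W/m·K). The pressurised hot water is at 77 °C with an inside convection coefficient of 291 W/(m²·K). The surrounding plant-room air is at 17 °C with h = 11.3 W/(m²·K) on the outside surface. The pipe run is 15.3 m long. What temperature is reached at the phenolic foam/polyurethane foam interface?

T ≈ 37.5 °C

For a radial system each layer contributes R = ln(r_out/r_in)/(2πkL); films add R = 1/(hA).
R_inner film = 1/(h_i·2πr₁L) = 1/(291×2π×0.095×15.3) = 3.763×10^-4 K/W
R_carbon steel pipe wall = ln(101.5/95)/(2π×54.6×15.3) = 1.261×10^-5 K/W
R_phenolic foam = ln(156.5/101.5)/(2π×0.0222×15.3) = 0.2029 K/W
R_polyurethane foam = ln(196.5/156.5)/(2π×0.0234×15.3) = 0.1012 K/W
R_outer film = 1/(h_o·2πr_oL) = 1/(11.3×2π×0.1965×15.3) = 0.004685 K/W
R_total = 0.3091 K/W
Q = ΔT/R_total = 60/0.3091
Q = 194 W
T_interface = T_inner − Q·ΣR(inner→interface) = 77 − 194×0.2033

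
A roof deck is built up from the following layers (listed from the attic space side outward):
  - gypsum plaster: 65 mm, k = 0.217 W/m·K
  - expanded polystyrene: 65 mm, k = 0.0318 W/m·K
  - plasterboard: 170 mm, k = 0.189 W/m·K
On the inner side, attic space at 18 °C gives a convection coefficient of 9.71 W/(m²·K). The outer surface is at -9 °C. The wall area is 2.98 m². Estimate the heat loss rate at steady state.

Q ≈ 24 W

Treating each layer as a thermal resistance in series:
R_inner film = 1/(h_i·A) = 1/(9.71×2.98) = 0.03456 K/W
R_gypsum plaster = L/(kA) = 0.065/(0.217×2.98) = 0.1005 K/W
R_expanded polystyrene = L/(kA) = 0.065/(0.0318×2.98) = 0.6859 K/W
R_plasterboard = L/(kA) = 0.17/(0.189×2.98) = 0.3018 K/W
R_total = 1.123 K/W
Q = ΔT / R_total = 27 / 1.123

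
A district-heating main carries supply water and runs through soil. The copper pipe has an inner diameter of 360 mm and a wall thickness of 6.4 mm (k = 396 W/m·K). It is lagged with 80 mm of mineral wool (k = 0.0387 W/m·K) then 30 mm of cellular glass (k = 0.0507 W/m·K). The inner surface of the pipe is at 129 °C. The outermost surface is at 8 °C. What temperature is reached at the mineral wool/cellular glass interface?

Cylindrical conduction, so R = ln(r₂/r₁)/(2πkL) per layer, in series:
R_copper pipe wall = ln(186.4/180)/(2π×396×1) = 1.404×10^-5 K/W
R_mineral wool = ln(266.4/186.4)/(2π×0.0387×1) = 1.469 K/W
R_cellular glass = ln(296.4/266.4)/(2π×0.0507×1) = 0.335 K/W
R_total = 1.804 K/W
Q = ΔT/R_total = 121/1.804
Q = 67.1 W/m
T_interface = T_inner − Q·ΣR(inner→interface) = 129 − 67.1×1.469

T ≈ 30.5 °C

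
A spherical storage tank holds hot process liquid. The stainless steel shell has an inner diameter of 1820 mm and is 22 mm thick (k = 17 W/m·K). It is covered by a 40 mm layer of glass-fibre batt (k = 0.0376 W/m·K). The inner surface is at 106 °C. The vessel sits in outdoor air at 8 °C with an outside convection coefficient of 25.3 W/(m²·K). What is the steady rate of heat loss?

Q ≈ 1010 W

Each spherical layer contributes R = (1/r_i − 1/r_o)/(4πk):
R_stainless steel shell = (1/0.91 − 1/0.932)/(4π×17) = 1.214×10^-4 K/W
R_glass-fibre batt = (1/0.932 − 1/0.972)/(4π×0.0376) = 0.09345 K/W
R_outer film = 1/(h·4πr_o²) = 1/(25.3×4π×0.972²) = 0.003329 K/W
R_total = 0.0969 K/W
Q = ΔT/R_total = 98/0.0969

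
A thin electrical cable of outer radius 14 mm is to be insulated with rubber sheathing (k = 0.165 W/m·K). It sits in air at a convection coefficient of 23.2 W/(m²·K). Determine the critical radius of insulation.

For a cylinder r_cr = k/h = 0.165/23.2
r_cr = 7.11 mm; since the bare radius (14 mm) is above r_cr, any added insulation will reduce heat loss.

r_cr ≈ 7.11 mm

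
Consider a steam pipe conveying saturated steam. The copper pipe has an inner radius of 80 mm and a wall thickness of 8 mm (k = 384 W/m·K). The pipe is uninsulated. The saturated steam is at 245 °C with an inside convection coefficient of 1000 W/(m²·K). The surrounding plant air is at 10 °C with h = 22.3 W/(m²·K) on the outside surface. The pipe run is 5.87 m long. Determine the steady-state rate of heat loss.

Per-layer cylindrical resistances, series-summed:
R_inner film = 1/(h_i·2πr₁L) = 1/(1000×2π×0.08×5.87) = 3.389×10^-4 K/W
R_copper pipe wall = ln(88/80)/(2π×384×5.87) = 6.73×10^-6 K/W
R_outer film = 1/(h_o·2πr_oL) = 1/(22.3×2π×0.088×5.87) = 0.01382 K/W
R_total = 0.01416 K/W
Q = ΔT/R_total = 235/0.01416

Q ≈ 16600 W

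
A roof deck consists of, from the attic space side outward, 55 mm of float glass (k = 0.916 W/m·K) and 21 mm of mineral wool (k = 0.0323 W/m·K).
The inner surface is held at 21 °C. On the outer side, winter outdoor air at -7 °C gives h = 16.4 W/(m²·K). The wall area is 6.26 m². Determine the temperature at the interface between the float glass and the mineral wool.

T ≈ 18.8 °C

Model the wall as resistances in series:
R_float glass = L/(kA) = 0.055/(0.916×6.26) = 0.009592 K/W
R_mineral wool = L/(kA) = 0.021/(0.0323×6.26) = 0.1039 K/W
R_outer film = 1/(h_o·A) = 1/(16.4×6.26) = 0.009741 K/W
R_total = 0.1232 K/W;  Q = ΔT/R_total = 28/0.1232 = 227.3 W
T_interface = T_inner − Q·ΣR(inner→interface) = 21 − 227×0.009592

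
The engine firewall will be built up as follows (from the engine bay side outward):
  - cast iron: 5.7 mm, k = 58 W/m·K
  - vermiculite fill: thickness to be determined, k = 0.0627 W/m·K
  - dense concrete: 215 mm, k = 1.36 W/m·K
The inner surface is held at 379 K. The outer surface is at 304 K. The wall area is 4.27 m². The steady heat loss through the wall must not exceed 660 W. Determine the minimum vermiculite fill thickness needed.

L ≈ 20.5 mm

Thermal resistances in series:
R_cast iron = L/(kA) = 0.0057/(58×4.27) = 2.302×10^-5 K/W
R_dense concrete = L/(kA) = 0.215/(1.36×4.27) = 0.03702 K/W
Sum of the known resistances R_other = 0.03705 K/W
Required total resistance R_tot = ΔT/Q_allow = 75/660 = 0.1136 K/W
R_vermiculite fill = R_tot − R_other = 0.07659 K/W
L = R·k·A = 0.07659×0.0627×4.27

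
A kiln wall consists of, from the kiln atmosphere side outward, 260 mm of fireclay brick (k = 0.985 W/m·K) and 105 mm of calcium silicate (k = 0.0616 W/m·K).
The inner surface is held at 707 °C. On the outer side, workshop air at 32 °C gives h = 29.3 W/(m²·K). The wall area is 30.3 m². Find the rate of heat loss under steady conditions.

Q ≈ 10200 W

Using the resistance-network approach (series):
R_fireclay brick = L/(kA) = 0.26/(0.985×30.3) = 0.008712 K/W
R_calcium silicate = L/(kA) = 0.105/(0.0616×30.3) = 0.05626 K/W
R_outer film = 1/(h_o·A) = 1/(29.3×30.3) = 0.001126 K/W
R_total = 0.06609 K/W
Q = ΔT / R_total = 675 / 0.06609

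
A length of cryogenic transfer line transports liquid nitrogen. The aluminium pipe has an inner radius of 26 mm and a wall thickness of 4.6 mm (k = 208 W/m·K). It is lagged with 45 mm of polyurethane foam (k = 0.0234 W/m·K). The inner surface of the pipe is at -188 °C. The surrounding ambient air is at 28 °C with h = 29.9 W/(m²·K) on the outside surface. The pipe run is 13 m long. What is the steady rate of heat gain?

Q ≈ 451 W

Radial resistances (cylindrical: R_cond = ln(r_o/r_i)/(2πkL), R_conv = 1/(h·2πrL)):
R_aluminium pipe wall = ln(30.6/26)/(2π×208×13) = 9.588×10^-6 K/W
R_polyurethane foam = ln(75.6/30.6)/(2π×0.0234×13) = 0.4732 K/W
R_outer film = 1/(h_o·2πr_oL) = 1/(29.9×2π×0.0756×13) = 0.005416 K/W
R_total = 0.4786 K/W
Q = ΔT/R_total = 216/0.4786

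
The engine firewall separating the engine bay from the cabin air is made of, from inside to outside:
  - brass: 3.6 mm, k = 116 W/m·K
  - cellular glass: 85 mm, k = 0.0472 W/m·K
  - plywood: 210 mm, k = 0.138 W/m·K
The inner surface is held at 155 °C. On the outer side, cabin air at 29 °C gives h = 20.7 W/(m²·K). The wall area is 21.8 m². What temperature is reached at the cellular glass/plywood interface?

Series thermal resistances:
R_brass = L/(kA) = 0.0036/(116×21.8) = 1.424×10^-6 K/W
R_cellular glass = L/(kA) = 0.085/(0.0472×21.8) = 0.08261 K/W
R_plywood = L/(kA) = 0.21/(0.138×21.8) = 0.0698 K/W
R_outer film = 1/(h_o·A) = 1/(20.7×21.8) = 0.002216 K/W
R_total = 0.1546 K/W;  Q = ΔT/R_total = 126/0.1546 = 814.9 W
T_interface = T_inner − Q·ΣR(inner→interface) = 155 − 815×0.08261

T ≈ 87.7 °C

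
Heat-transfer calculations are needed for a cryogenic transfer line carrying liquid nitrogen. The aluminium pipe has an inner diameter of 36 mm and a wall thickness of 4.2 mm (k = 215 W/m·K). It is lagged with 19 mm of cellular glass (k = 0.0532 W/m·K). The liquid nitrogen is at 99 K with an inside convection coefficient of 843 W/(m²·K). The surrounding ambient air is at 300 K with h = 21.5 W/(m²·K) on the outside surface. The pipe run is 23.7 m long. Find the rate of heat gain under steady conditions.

Radial resistances (cylindrical: R_cond = ln(r_o/r_i)/(2πkL), R_conv = 1/(h·2πrL)):
R_inner film = 1/(h_i·2πr₁L) = 1/(843×2π×0.018×23.7) = 4.426×10^-4 K/W
R_aluminium pipe wall = ln(22.2/18)/(2π×215×23.7) = 6.55×10^-6 K/W
R_cellular glass = ln(41.2/22.2)/(2π×0.0532×23.7) = 0.07805 K/W
R_outer film = 1/(h_o·2πr_oL) = 1/(21.5×2π×0.0412×23.7) = 0.007581 K/W
R_total = 0.08608 K/W
Q = ΔT/R_total = 201/0.08608

Q ≈ 2330 W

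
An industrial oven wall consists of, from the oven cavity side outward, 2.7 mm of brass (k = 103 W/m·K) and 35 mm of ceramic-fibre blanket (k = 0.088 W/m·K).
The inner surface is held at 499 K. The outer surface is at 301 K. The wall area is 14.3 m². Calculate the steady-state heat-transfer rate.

Q ≈ 7120 W

Treating each layer as a thermal resistance in series:
R_brass = L/(kA) = 0.0027/(103×14.3) = 1.833×10^-6 K/W
R_ceramic-fibre blanket = L/(kA) = 0.035/(0.088×14.3) = 0.02781 K/W
R_total = 0.02781 K/W
Q = ΔT / R_total = 198 / 0.02781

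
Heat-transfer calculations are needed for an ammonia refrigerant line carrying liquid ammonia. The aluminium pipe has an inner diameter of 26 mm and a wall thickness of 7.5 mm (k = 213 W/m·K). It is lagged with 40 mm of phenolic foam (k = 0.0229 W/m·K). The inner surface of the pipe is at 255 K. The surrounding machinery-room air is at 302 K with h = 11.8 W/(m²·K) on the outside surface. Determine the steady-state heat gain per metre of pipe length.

q′ ≈ 6.07 W/m

Radial resistances (cylindrical: R_cond = ln(r_o/r_i)/(2πkL), R_conv = 1/(h·2πrL)):
R_aluminium pipe wall = ln(20.5/13)/(2π×213×1) = 3.403×10^-4 K/W
R_phenolic foam = ln(60.5/20.5)/(2π×0.0229×1) = 7.521 K/W
R_outer film = 1/(h_o·2πr_oL) = 1/(11.8×2π×0.0605×1) = 0.2229 K/W
R_total = 7.745 K/W
Q = ΔT/R_total = 47/7.745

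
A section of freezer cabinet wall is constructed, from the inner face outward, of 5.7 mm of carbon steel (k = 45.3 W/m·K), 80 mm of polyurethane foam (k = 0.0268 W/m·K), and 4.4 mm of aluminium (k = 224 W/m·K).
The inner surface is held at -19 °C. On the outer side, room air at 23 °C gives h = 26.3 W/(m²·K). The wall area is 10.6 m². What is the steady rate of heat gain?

Model the wall as resistances in series:
R_carbon steel = L/(kA) = 0.0057/(45.3×10.6) = 1.187×10^-5 K/W
R_polyurethane foam = L/(kA) = 0.08/(0.0268×10.6) = 0.2816 K/W
R_aluminium = L/(kA) = 0.0044/(224×10.6) = 1.853×10^-6 K/W
R_outer film = 1/(h_o·A) = 1/(26.3×10.6) = 0.003587 K/W
R_total = 0.2852 K/W
Q = ΔT / R_total = 42 / 0.2852

Q ≈ 147 W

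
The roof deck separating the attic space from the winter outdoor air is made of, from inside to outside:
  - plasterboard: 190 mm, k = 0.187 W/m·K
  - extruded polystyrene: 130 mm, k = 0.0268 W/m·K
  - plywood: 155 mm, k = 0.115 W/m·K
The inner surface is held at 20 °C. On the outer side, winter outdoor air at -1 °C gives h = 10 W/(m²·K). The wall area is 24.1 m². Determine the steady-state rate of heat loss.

Using the resistance-network approach (series):
R_plasterboard = L/(kA) = 0.19/(0.187×24.1) = 0.04216 K/W
R_extruded polystyrene = L/(kA) = 0.13/(0.0268×24.1) = 0.2013 K/W
R_plywood = L/(kA) = 0.155/(0.115×24.1) = 0.05593 K/W
R_outer film = 1/(h_o·A) = 1/(10×24.1) = 0.004149 K/W
R_total = 0.3035 K/W
Q = ΔT / R_total = 21 / 0.3035

Q ≈ 69.2 W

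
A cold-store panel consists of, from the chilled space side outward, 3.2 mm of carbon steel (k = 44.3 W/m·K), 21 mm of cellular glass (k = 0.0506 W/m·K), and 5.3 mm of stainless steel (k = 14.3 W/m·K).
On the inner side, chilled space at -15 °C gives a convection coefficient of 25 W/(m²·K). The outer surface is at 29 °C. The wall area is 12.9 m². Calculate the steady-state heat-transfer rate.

Treating each layer as a thermal resistance in series:
R_inner film = 1/(h_i·A) = 1/(25×12.9) = 0.003101 K/W
R_carbon steel = L/(kA) = 0.0032/(44.3×12.9) = 5.6×10^-6 K/W
R_cellular glass = L/(kA) = 0.021/(0.0506×12.9) = 0.03217 K/W
R_stainless steel = L/(kA) = 0.0053/(14.3×12.9) = 2.873×10^-5 K/W
R_total = 0.03531 K/W
Q = ΔT / R_total = 44 / 0.03531

Q ≈ 1250 W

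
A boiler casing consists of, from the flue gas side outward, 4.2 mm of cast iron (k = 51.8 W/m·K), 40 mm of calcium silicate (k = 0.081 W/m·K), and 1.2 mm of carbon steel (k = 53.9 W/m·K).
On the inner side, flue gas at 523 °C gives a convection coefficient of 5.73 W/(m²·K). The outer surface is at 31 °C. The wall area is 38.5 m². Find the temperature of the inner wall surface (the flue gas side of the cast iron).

T ≈ 395 °C

Thermal resistances in series:
R_inner film = 1/(h_i·A) = 1/(5.73×38.5) = 0.004533 K/W
R_cast iron = L/(kA) = 0.0042/(51.8×38.5) = 2.106×10^-6 K/W
R_calcium silicate = L/(kA) = 0.04/(0.081×38.5) = 0.01283 K/W
R_carbon steel = L/(kA) = 0.0012/(53.9×38.5) = 5.783×10^-7 K/W
R_total = 0.01736 K/W;  Q = ΔT/R_total = 492/0.01736 = 28340 W
T_interface = T_inner − Q·ΣR(inner→interface) = 523 − 28300×0.004533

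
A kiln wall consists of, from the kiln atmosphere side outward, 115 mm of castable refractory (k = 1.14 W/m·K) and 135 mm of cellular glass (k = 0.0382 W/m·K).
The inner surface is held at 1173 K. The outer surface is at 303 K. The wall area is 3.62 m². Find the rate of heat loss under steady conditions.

Treating each layer as a thermal resistance in series:
R_castable refractory = L/(kA) = 0.115/(1.14×3.62) = 0.02787 K/W
R_cellular glass = L/(kA) = 0.135/(0.0382×3.62) = 0.9763 K/W
R_total = 1.004 K/W
Q = ΔT / R_total = 870 / 1.004

Q ≈ 866 W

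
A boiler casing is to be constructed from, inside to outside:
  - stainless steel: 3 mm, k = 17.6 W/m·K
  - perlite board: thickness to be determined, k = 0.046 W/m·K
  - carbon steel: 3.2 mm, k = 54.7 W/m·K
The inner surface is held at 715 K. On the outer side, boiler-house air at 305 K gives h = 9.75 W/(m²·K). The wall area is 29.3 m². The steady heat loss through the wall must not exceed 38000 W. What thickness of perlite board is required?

L ≈ 9.81 mm

Using the resistance-network approach (series):
R_stainless steel = L/(kA) = 0.003/(17.6×29.3) = 5.818×10^-6 K/W
R_carbon steel = L/(kA) = 0.0032/(54.7×29.3) = 1.997×10^-6 K/W
R_outer film = 1/(h_o·A) = 1/(9.75×29.3) = 0.0035 K/W
Sum of the known resistances R_other = 0.003508 K/W
Required total resistance R_tot = ΔT/Q_allow = 410/38000 = 0.01079 K/W
R_perlite board = R_tot − R_other = 0.007281 K/W
L = R·k·A = 0.007281×0.046×29.3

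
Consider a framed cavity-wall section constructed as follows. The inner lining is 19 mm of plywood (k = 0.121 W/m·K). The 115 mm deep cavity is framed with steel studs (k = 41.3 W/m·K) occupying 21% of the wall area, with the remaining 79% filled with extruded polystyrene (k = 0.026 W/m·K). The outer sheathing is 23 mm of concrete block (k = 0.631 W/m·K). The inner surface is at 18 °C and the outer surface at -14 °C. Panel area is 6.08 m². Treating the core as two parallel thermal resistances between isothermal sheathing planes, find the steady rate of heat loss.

Sheathing layers in series; stud and cavity paths in parallel between them.
R_inner = 0.019/(0.121×6.08) = 0.02583 K/W
R_stud  = 0.115/(41.3×0.21×6.08) = 0.002181 K/W
R_cav   = 0.115/(0.026×0.79×6.08) = 0.9209 K/W
1/R_core = 1/R_stud + 1/R_cav → R_core = 0.002176 K/W
R_outer = 0.023/(0.631×6.08) = 0.005995 K/W
R_total = 0.034 K/W
Q = ΔT/R_total = 32/0.034

Q ≈ 941 W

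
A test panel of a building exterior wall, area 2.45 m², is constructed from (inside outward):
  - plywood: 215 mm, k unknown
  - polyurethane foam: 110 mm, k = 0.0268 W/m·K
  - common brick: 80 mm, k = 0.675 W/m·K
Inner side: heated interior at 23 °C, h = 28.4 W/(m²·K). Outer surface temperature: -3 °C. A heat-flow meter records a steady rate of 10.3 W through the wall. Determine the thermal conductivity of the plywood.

k ≈ 0.112 W/(m·K)

Thermal resistances in series:
R_inner film = 1/(h_i·A) = 1/(28.4×2.45) = 0.01437 K/W
R_polyurethane foam = L/(kA) = 0.11/(0.0268×2.45) = 1.675 K/W
R_common brick = L/(kA) = 0.08/(0.675×2.45) = 0.04837 K/W
Sum of known resistances R_other = 1.738 K/W
Total R = ΔT/Q = 26/10.3 = 2.524 K/W
R_plywood = R_total − R_other = 0.7862 K/W
k = L/(R·A) = 0.215/(0.7862×2.45)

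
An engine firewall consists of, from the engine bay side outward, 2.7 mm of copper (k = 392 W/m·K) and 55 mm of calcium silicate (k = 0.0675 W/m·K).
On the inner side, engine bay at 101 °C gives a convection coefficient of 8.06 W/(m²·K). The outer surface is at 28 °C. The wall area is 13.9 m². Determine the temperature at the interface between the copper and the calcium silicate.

T ≈ 91.4 °C

Thermal resistances in series:
R_inner film = 1/(h_i·A) = 1/(8.06×13.9) = 0.008926 K/W
R_copper = L/(kA) = 0.0027/(392×13.9) = 4.955×10^-7 K/W
R_calcium silicate = L/(kA) = 0.055/(0.0675×13.9) = 0.05862 K/W
R_total = 0.06755 K/W;  Q = ΔT/R_total = 73/0.06755 = 1081 W
T_interface = T_inner − Q·ΣR(inner→interface) = 101 − 1080×0.008926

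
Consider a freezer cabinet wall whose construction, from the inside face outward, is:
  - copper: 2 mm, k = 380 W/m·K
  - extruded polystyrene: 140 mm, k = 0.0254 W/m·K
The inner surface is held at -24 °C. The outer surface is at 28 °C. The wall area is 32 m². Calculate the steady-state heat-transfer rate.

Q ≈ 302 W

Series thermal resistances:
R_copper = L/(kA) = 0.002/(380×32) = 1.645×10^-7 K/W
R_extruded polystyrene = L/(kA) = 0.14/(0.0254×32) = 0.1722 K/W
R_total = 0.1722 K/W
Q = ΔT / R_total = 52 / 0.1722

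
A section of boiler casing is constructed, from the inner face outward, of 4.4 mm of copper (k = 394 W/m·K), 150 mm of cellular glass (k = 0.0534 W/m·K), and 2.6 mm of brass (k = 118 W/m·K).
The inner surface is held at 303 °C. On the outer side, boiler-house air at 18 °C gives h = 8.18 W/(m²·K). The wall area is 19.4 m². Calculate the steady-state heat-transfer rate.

Q ≈ 1890 W

Thermal resistances in series:
R_copper = L/(kA) = 0.0044/(394×19.4) = 5.756×10^-7 K/W
R_cellular glass = L/(kA) = 0.15/(0.0534×19.4) = 0.1448 K/W
R_brass = L/(kA) = 0.0026/(118×19.4) = 1.136×10^-6 K/W
R_outer film = 1/(h_o·A) = 1/(8.18×19.4) = 0.006302 K/W
R_total = 0.1511 K/W
Q = ΔT / R_total = 285 / 0.1511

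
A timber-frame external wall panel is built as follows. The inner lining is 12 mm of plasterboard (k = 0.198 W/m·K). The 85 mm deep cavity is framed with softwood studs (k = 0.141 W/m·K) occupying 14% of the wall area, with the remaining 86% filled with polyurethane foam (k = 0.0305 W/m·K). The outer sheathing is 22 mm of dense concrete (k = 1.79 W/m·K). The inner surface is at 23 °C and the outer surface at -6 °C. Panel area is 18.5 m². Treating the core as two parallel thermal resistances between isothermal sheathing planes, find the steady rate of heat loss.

Sheathing layers in series; stud and cavity paths in parallel between them.
R_inner = 0.012/(0.198×18.5) = 0.003276 K/W
R_stud  = 0.085/(0.141×0.14×18.5) = 0.2328 K/W
R_cav   = 0.085/(0.0305×0.86×18.5) = 0.1752 K/W
1/R_core = 1/R_stud + 1/R_cav → R_core = 0.09995 K/W
R_outer = 0.022/(1.79×18.5) = 6.644×10^-4 K/W
R_total = 0.1039 K/W
Q = ΔT/R_total = 29/0.1039

Q ≈ 279 W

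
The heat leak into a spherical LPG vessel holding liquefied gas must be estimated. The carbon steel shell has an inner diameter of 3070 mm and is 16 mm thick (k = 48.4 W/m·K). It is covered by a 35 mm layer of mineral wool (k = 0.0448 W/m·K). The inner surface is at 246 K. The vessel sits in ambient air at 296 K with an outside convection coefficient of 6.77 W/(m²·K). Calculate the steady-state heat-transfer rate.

For a spherical shell R = (1/r₁ − 1/r₂)/(4πk); film R = 1/(h·4πr²). In series:
R_carbon steel shell = (1/1.535 − 1/1.551)/(4π×48.4) = 1.105×10^-5 K/W
R_mineral wool = (1/1.551 − 1/1.586)/(4π×0.0448) = 0.02527 K/W
R_outer film = 1/(h·4πr_o²) = 1/(6.77×4π×1.586²) = 0.004673 K/W
R_total = 0.02996 K/W
Q = ΔT/R_total = 50/0.02996

Q ≈ 1670 W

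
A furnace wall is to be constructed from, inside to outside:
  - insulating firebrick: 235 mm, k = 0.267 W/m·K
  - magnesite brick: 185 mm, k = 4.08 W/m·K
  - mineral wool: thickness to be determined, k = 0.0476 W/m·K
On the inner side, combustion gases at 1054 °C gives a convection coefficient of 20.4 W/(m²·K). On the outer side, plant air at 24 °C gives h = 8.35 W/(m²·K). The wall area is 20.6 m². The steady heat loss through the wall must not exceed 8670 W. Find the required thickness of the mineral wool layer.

L ≈ 64.4 mm

Thermal resistances in series:
R_inner film = 1/(h_i·A) = 1/(20.4×20.6) = 0.00238 K/W
R_insulating firebrick = L/(kA) = 0.235/(0.267×20.6) = 0.04273 K/W
R_magnesite brick = L/(kA) = 0.185/(4.08×20.6) = 0.002201 K/W
R_outer film = 1/(h_o·A) = 1/(8.35×20.6) = 0.005814 K/W
Sum of the known resistances R_other = 0.05312 K/W
Required total resistance R_tot = ΔT/Q_allow = 1030/8670 = 0.1188 K/W
R_mineral wool = R_tot − R_other = 0.06568 K/W
L = R·k·A = 0.06568×0.0476×20.6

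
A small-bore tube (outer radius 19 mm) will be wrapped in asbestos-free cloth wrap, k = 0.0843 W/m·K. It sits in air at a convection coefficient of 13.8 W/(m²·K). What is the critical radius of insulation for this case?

For a cylinder r_cr = k/h = 0.0843/13.8
r_cr = 6.11 mm; since the bare radius (19 mm) is above r_cr, any added insulation will reduce heat loss.

r_cr ≈ 6.11 mm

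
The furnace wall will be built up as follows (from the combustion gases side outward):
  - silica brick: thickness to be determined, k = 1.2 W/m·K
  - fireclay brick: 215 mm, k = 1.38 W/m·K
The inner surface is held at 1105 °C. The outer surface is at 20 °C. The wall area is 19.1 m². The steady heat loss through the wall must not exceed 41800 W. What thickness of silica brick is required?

L ≈ 408 mm

Model the wall as resistances in series:
R_fireclay brick = L/(kA) = 0.215/(1.38×19.1) = 0.008157 K/W
Sum of the known resistances R_other = 0.008157 K/W
Required total resistance R_tot = ΔT/Q_allow = 1085/41800 = 0.02596 K/W
R_silica brick = R_tot − R_other = 0.0178 K/W
L = R·k·A = 0.0178×1.2×19.1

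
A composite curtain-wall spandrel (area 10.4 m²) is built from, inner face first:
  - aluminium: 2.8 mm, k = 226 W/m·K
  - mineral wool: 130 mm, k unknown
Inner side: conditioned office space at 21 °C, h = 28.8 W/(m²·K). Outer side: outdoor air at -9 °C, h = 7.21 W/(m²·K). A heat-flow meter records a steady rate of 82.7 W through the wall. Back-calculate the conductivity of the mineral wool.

Using the resistance-network approach (series):
R_inner film = 1/(h_i·A) = 1/(28.8×10.4) = 0.003339 K/W
R_aluminium = L/(kA) = 0.0028/(226×10.4) = 1.191×10^-6 K/W
R_outer film = 1/(h_o·A) = 1/(7.21×10.4) = 0.01334 K/W
Sum of known resistances R_other = 0.01668 K/W
Total R = ΔT/Q = 30/82.7 = 0.3628 K/W
R_mineral wool = R_total − R_other = 0.3461 K/W
k = L/(R·A) = 0.13/(0.3461×10.4)

k ≈ 0.0361 W/(m·K)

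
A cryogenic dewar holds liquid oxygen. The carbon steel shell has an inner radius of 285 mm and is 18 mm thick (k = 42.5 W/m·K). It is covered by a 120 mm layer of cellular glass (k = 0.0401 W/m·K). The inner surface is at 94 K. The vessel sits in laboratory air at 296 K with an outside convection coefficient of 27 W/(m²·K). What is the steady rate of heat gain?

Q ≈ 108 W

For a spherical shell R = (1/r₁ − 1/r₂)/(4πk); film R = 1/(h·4πr²). In series:
R_carbon steel shell = (1/0.285 − 1/0.303)/(4π×42.5) = 3.903×10^-4 K/W
R_cellular glass = (1/0.303 − 1/0.423)/(4π×0.0401) = 1.858 K/W
R_outer film = 1/(h·4πr_o²) = 1/(27×4π×0.423²) = 0.01647 K/W
R_total = 1.875 K/W
Q = ΔT/R_total = 202/1.875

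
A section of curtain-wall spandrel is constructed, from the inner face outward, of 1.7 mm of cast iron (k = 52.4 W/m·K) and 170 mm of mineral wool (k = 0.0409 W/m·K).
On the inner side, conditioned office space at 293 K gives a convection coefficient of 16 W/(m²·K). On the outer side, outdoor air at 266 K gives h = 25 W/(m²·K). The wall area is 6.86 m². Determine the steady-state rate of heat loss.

Model the wall as resistances in series:
R_inner film = 1/(h_i·A) = 1/(16×6.86) = 0.009111 K/W
R_cast iron = L/(kA) = 0.0017/(52.4×6.86) = 4.729×10^-6 K/W
R_mineral wool = L/(kA) = 0.17/(0.0409×6.86) = 0.6059 K/W
R_outer film = 1/(h_o·A) = 1/(25×6.86) = 0.005831 K/W
R_total = 0.6208 K/W
Q = ΔT / R_total = 27 / 0.6208

Q ≈ 43.5 W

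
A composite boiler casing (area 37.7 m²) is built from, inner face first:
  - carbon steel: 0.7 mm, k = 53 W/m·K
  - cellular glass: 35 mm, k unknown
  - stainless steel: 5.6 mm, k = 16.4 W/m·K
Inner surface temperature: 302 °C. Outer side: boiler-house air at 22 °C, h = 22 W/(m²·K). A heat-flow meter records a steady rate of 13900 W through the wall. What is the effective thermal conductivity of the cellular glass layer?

k ≈ 0.049 W/(m·K)

Treating each layer as a thermal resistance in series:
R_carbon steel = L/(kA) = 0.0007/(53×37.7) = 3.503×10^-7 K/W
R_stainless steel = L/(kA) = 0.0056/(16.4×37.7) = 9.057×10^-6 K/W
R_outer film = 1/(h_o·A) = 1/(22×37.7) = 0.001206 K/W
Sum of known resistances R_other = 0.001215 K/W
Total R = ΔT/Q = 280/13900 = 0.02014 K/W
R_cellular glass = R_total − R_other = 0.01893 K/W
k = L/(R·A) = 0.035/(0.01893×37.7)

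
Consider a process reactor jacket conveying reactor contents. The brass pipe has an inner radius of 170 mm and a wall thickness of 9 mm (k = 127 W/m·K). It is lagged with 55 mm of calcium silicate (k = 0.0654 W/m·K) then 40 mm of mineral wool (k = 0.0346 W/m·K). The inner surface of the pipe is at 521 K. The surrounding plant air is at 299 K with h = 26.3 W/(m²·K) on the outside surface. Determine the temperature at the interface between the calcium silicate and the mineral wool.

T ≈ 418 K

For a radial system each layer contributes R = ln(r_out/r_in)/(2πkL); films add R = 1/(hA).
R_brass pipe wall = ln(179/170)/(2π×127×1) = 6.465×10^-5 K/W
R_calcium silicate = ln(234/179)/(2π×0.0654×1) = 0.652 K/W
R_mineral wool = ln(274/234)/(2π×0.0346×1) = 0.7259 K/W
R_outer film = 1/(h_o·2πr_oL) = 1/(26.3×2π×0.274×1) = 0.02209 K/W
R_total = 1.4 K/W
Q = ΔT/R_total = 222/1.4
Q = 159 W/m
T_interface = T_inner − Q·ΣR(inner→interface) = 521 − 159×0.6521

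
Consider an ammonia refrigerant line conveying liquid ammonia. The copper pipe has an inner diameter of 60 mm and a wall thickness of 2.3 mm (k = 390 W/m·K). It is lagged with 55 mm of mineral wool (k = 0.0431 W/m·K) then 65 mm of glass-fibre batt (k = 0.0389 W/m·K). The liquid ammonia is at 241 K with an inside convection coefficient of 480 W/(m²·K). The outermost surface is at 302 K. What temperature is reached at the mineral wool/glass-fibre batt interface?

Cylindrical conduction, so R = ln(r₂/r₁)/(2πkL) per layer, in series:
R_inner film = 1/(h_i·2πr₁L) = 1/(480×2π×0.03×1) = 0.01105 K/W
R_copper pipe wall = ln(32.3/30)/(2π×390×1) = 3.015×10^-5 K/W
R_mineral wool = ln(87.3/32.3)/(2π×0.0431×1) = 3.672 K/W
R_glass-fibre batt = ln(152.3/87.3)/(2π×0.0389×1) = 2.277 K/W
R_total = 5.96 K/W
Q = ΔT/R_total = 61/5.96
Q = 10.2 W/m
T_interface = T_inner + Q·ΣR(inner→interface) = 241 + 10.2×3.683

T ≈ 279 K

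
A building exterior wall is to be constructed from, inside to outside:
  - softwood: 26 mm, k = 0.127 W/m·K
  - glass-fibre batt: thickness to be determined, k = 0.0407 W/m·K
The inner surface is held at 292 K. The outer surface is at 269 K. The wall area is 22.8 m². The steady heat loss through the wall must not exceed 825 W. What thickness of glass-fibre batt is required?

L ≈ 17.5 mm

Thermal resistances in series:
R_softwood = L/(kA) = 0.026/(0.127×22.8) = 0.008979 K/W
Sum of the known resistances R_other = 0.008979 K/W
Required total resistance R_tot = ΔT/Q_allow = 23/825 = 0.02788 K/W
R_glass-fibre batt = R_tot − R_other = 0.0189 K/W
L = R·k·A = 0.0189×0.0407×22.8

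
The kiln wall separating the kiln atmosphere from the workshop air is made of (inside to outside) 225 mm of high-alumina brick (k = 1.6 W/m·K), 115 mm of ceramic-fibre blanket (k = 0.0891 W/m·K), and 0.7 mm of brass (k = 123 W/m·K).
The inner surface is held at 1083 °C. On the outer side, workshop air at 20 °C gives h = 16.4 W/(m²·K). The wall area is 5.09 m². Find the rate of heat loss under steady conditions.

Q ≈ 3630 W

Treating each layer as a thermal resistance in series:
R_high-alumina brick = L/(kA) = 0.225/(1.6×5.09) = 0.02763 K/W
R_ceramic-fibre blanket = L/(kA) = 0.115/(0.0891×5.09) = 0.2536 K/W
R_brass = L/(kA) = 0.0007/(123×5.09) = 1.118×10^-6 K/W
R_outer film = 1/(h_o·A) = 1/(16.4×5.09) = 0.01198 K/W
R_total = 0.2932 K/W
Q = ΔT / R_total = 1063 / 0.2932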